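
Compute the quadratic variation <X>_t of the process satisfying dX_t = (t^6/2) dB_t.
<X>_t = t^13/52

For an Itô process dX_t = a(t) dt + b(t) dB_t, the quadratic variation is <X>_t = int_0^t b(s)^2 ds (the drift term does not contribute). Here b(s) = s^6/2, so
  b(s)^2 = s^12/4.
Integrating from 0 to t:
  <X>_t = int_0^t (s^12/4) ds = t^13/52.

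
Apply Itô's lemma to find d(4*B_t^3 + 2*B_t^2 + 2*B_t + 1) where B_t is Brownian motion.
d(4*B_t^3 + 2*B_t^2 + 2*B_t + 1) = (12*B_t + 2) dt + (12*B_t^2 + 4*B_t + 2) dB_t

Itô's formula for f(B_t) gives d f(B_t) = f'(B_t) dB_t + (1/2) f''(B_t) dt. Compute derivatives of f(x) = 4*x^3 + 2*x^2 + 2*x + 1:
  f'(x)  = 12*x^2 + 4*x + 2
  f''(x) = 24*x + 4
Substitute x = B_t and multiply the f'' term by 1/2:
  drift     = (1/2) * (24*x + 4) evaluated at B_t = 12*B_t + 2
  diffusion = (12*x^2 + 4*x + 2) evaluated at B_t = 12*B_t^2 + 4*B_t + 2
Therefore d(4*B_t^3 + 2*B_t^2 + 2*B_t + 1) = (12*B_t + 2) dt + (12*B_t^2 + 4*B_t + 2) dB_t.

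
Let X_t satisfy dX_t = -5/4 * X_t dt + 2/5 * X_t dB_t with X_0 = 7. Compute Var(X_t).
Var(X_t) = (49*exp(4*t/25) - 49)*exp(-5*t/2)

For GBM dX = mu X dt + sigma X dB with X_0 = x_0, apply Itô to Y = log X: dY = (mu - sigma^2/2) dt + sigma dB, so Y_t = log(x_0) + (mu - sigma^2/2) t + sigma B_t and hence X_t = x_0 * exp((mu - sigma^2/2) t + sigma B_t).
With mu = -5/4, sigma = 2/5, x_0 = 7, this gives:
  X_t = 7 * exp((-133/100) * t + (2/5) * B_t).
Since sigma*B_t ~ Normal(0, sigma^2 t), E[exp(sigma*B_t)] = exp(sigma^2 t / 2); so E[X_t] = x_0 * exp((mu - sigma^2/2) t) * exp(sigma^2 t / 2) = x_0 * exp(mu t) = 7*exp(-5*t/4).
Var(X_t) = E[X_t^2] - (E[X_t])^2 = x_0^2 * exp(2 mu t) * (exp(sigma^2 t) - 1) = (49*exp(4*t/25) - 49)*exp(-5*t/2).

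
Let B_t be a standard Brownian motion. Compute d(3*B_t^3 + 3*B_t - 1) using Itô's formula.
d(3*B_t^3 + 3*B_t - 1) = (9*B_t) dt + (9*B_t^2 + 3) dB_t

Itô's formula for f(B_t) gives d f(B_t) = f'(B_t) dB_t + (1/2) f''(B_t) dt. Compute derivatives of f(x) = 3*x^3 + 3*x - 1:
  f'(x)  = 9*x^2 + 3
  f''(x) = 18*x
Substitute x = B_t and multiply the f'' term by 1/2:
  drift     = (1/2) * (18*x) evaluated at B_t = 9*B_t
  diffusion = (9*x^2 + 3) evaluated at B_t = 9*B_t^2 + 3
Therefore d(3*B_t^3 + 3*B_t - 1) = (9*B_t) dt + (9*B_t^2 + 3) dB_t.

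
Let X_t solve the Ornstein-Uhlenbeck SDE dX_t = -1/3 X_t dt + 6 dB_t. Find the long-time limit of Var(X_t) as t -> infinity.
lim Var(X_t) = 54

The OU SDE dX = -theta X dt + sigma dB admits the integrating factor exp(theta t): d(exp(theta t) X_t) = sigma exp(theta t) dB_t. Integrating from 0 to t gives X_t = x_0 * exp(-theta t) + sigma * int_0^t exp(-theta (t-s)) dB_s for any initial x_0. The Itô integral has variance (by the Itô isometry) sigma^2 * int_0^t exp(-2 theta (t - s)) ds = sigma^2 * (1 - exp(-2 theta t)) / (2 theta), independent of x_0.
With theta = 1/3, sigma = 6:
  Var(X_t) = (6)^2 * (1 - exp(-2*1/3 t)) / (2 * 1/3) = 54 - 54*exp(-2*t/3).
As t -> infinity, exp(-2*1/3 t) -> 0, so the stationary variance is sigma^2 / (2 theta) = 54.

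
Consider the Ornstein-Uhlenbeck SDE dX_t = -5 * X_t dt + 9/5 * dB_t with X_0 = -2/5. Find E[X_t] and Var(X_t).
E[X_t] = -2*exp(-5*t)/5; Var(X_t) = 81/250 - 81*exp(-10*t)/250

The OU SDE dX = -theta X dt + sigma dB admits the integrating factor exp(theta t): d(exp(theta t) X_t) = sigma exp(theta t) dB_t. Integrating from 0 to t:
  X_t = x_0 * exp(-theta t) + sigma * int_0^t exp(-theta (t-s)) dB_s.
The Itô integral has mean 0 and (by the Itô isometry) variance sigma^2 * int_0^t exp(-2 theta (t - s)) ds = sigma^2 * (1 - exp(-2 theta t)) / (2 theta).
With theta = 5, sigma = 9/5, x_0 = -2/5:
  E[X_t] = -2/5 * exp(-5 t) = -2*exp(-5*t)/5
  Var(X_t) = (9/5)^2 * (1 - exp(-2*5 t)) / (2 * 5) = 81/250 - 81*exp(-10*t)/250.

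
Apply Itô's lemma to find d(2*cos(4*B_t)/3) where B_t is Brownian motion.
d(2*cos(4*B_t)/3) = (-16*cos(4*B_t)/3) dt + (-8*sin(4*B_t)/3) dB_t

Itô's formula for f(B_t) gives d f(B_t) = f'(B_t) dB_t + (1/2) f''(B_t) dt. Compute derivatives of f(x) = 2*cos(4*x)/3:
  f'(x)  = -8*sin(4*x)/3
  f''(x) = -32*cos(4*x)/3
Substitute x = B_t and multiply the f'' term by 1/2:
  drift     = (1/2) * (-32*cos(4*x)/3) evaluated at B_t = -16*cos(4*B_t)/3
  diffusion = (-8*sin(4*x)/3) evaluated at B_t = -8*sin(4*B_t)/3
Therefore d(2*cos(4*B_t)/3) = (-16*cos(4*B_t)/3) dt + (-8*sin(4*B_t)/3) dB_t.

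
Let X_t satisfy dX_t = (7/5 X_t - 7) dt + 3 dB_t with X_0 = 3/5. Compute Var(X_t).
Var(X_t) = 45*exp(14*t/5)/14 - 45/14

The variance V(t) = Var(X_t) satisfies V'(t) = 2 a V(t) + c^2 with V(0) = 0 (drift coefficient is linear in X, diffusion is constant). With a = 7/5, c = 3, the solution is
  V(t) = (c^2 / (2 a)) * (exp(2 a t) - 1)
       = (3^2 / (2*(7/5))) * (exp((14/5) t) - 1)
       = 45*exp(14*t/5)/14 - 45/14.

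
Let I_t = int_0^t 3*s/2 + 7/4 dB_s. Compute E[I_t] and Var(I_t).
E[I_t] = 0; Var(I_t) = t*(12*t^2 + 42*t + 49)/16

The Itô integral of a deterministic integrand f(s) has mean 0 because each increment f(s) * (B_{s+ds} - B_s) has mean 0. By the Itô isometry:
  Var( int_0^t f(s) dB_s ) = E[ (int_0^t f(s) dB_s)^2 ] = int_0^t f(s)^2 ds.
Here f(s) = 3*s/2 + 7/4, so f(s)^2 = (6*s + 7)^2/16. Integrate:
  int_0^t ((6*s + 7)^2/16) ds = t*(12*t^2 + 42*t + 49)/16.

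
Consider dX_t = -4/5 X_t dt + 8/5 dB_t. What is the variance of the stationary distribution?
lim Var(X_t) = 8/5

The OU SDE dX = -theta X dt + sigma dB admits the integrating factor exp(theta t): d(exp(theta t) X_t) = sigma exp(theta t) dB_t. Integrating from 0 to t gives X_t = x_0 * exp(-theta t) + sigma * int_0^t exp(-theta (t-s)) dB_s for any initial x_0. The Itô integral has variance (by the Itô isometry) sigma^2 * int_0^t exp(-2 theta (t - s)) ds = sigma^2 * (1 - exp(-2 theta t)) / (2 theta), independent of x_0.
With theta = 4/5, sigma = 8/5:
  Var(X_t) = (8/5)^2 * (1 - exp(-2*4/5 t)) / (2 * 4/5) = 8/5 - 8*exp(-8*t/5)/5.
As t -> infinity, exp(-2*4/5 t) -> 0, so the stationary variance is sigma^2 / (2 theta) = 8/5.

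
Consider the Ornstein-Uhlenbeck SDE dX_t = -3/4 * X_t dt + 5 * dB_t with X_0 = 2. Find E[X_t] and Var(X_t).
E[X_t] = 2*exp(-3*t/4); Var(X_t) = 50/3 - 50*exp(-3*t/2)/3

The OU SDE dX = -theta X dt + sigma dB admits the integrating factor exp(theta t): d(exp(theta t) X_t) = sigma exp(theta t) dB_t. Integrating from 0 to t:
  X_t = x_0 * exp(-theta t) + sigma * int_0^t exp(-theta (t-s)) dB_s.
The Itô integral has mean 0 and (by the Itô isometry) variance sigma^2 * int_0^t exp(-2 theta (t - s)) ds = sigma^2 * (1 - exp(-2 theta t)) / (2 theta).
With theta = 3/4, sigma = 5, x_0 = 2:
  E[X_t] = 2 * exp(-3/4 t) = 2*exp(-3*t/4)
  Var(X_t) = (5)^2 * (1 - exp(-2*3/4 t)) / (2 * 3/4) = 50/3 - 50*exp(-3*t/2)/3.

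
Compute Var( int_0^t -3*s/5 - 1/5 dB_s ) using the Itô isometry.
Var = t*(3*t^2 + 3*t + 1)/25

The Itô integral of a deterministic integrand f(s) has mean 0 because each increment f(s) * (B_{s+ds} - B_s) has mean 0. By the Itô isometry:
  Var( int_0^t f(s) dB_s ) = E[ (int_0^t f(s) dB_s)^2 ] = int_0^t f(s)^2 ds.
Here f(s) = -3*s/5 - 1/5, so f(s)^2 = (3*s + 1)^2/25. Integrate:
  int_0^t ((3*s + 1)^2/25) ds = t*(3*t^2 + 3*t + 1)/25.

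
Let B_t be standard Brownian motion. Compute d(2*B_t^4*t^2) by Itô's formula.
d(2*B_t^4*t^2) = (4*B_t^2*t*(B_t^2 + 3*t)) dt + (8*B_t^3*t^2) dB_t

Itô's formula for f(t, x): d f(t, B_t) = (f_t + (1/2) f_xx) dt + f_x dB_t. Compute partials of f(t, x) = 2*t^2*x^4:
  f_t(t,x)  = 4*t*x^4
  f_x(t,x)  = 8*t^2*x^3
  f_xx(t,x) = 24*t^2*x^2
Assemble drift = f_t + (1/2) f_xx = 4*t*x^2*(3*t + x^2) and diffusion = f_x = 8*t^2*x^3. Substituting x = B_t:
  d(2*B_t^4*t^2) = (4*B_t^2*t*(B_t^2 + 3*t)) dt + (8*B_t^3*t^2) dB_t.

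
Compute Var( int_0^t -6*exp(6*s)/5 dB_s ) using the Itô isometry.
Var = 3*exp(12*t)/25 - 3/25

The Itô integral of a deterministic integrand f(s) has mean 0 because each increment f(s) * (B_{s+ds} - B_s) has mean 0. By the Itô isometry:
  Var( int_0^t f(s) dB_s ) = E[ (int_0^t f(s) dB_s)^2 ] = int_0^t f(s)^2 ds.
Here f(s) = -6*exp(6*s)/5, so f(s)^2 = 36*exp(12*s)/25. Integrate:
  int_0^t (36*exp(12*s)/25) ds = 3*exp(12*t)/25 - 3/25.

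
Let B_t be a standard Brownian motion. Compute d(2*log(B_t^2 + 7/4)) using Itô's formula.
d(2*log(B_t^2 + 7/4)) = (8*(7 - 4*B_t^2)/(4*B_t^2 + 7)^2) dt + (16*B_t/(4*B_t^2 + 7)) dB_t

Itô's formula for f(B_t) gives d f(B_t) = f'(B_t) dB_t + (1/2) f''(B_t) dt. Compute derivatives of f(x) = 2*log(x^2 + 7/4):
  f'(x)  = 16*x/(4*x^2 + 7)
  f''(x) = 16*(7 - 4*x^2)/(4*x^2 + 7)^2
Substitute x = B_t and multiply the f'' term by 1/2:
  drift     = (1/2) * (16*(7 - 4*x^2)/(4*x^2 + 7)^2) evaluated at B_t = 8*(7 - 4*B_t^2)/(4*B_t^2 + 7)^2
  diffusion = (16*x/(4*x^2 + 7)) evaluated at B_t = 16*B_t/(4*B_t^2 + 7)
Therefore d(2*log(B_t^2 + 7/4)) = (8*(7 - 4*B_t^2)/(4*B_t^2 + 7)^2) dt + (16*B_t/(4*B_t^2 + 7)) dB_t.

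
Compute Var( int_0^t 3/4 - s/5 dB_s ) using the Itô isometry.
Var = t*(16*t^2 - 180*t + 675)/1200

The Itô integral of a deterministic integrand f(s) has mean 0 because each increment f(s) * (B_{s+ds} - B_s) has mean 0. By the Itô isometry:
  Var( int_0^t f(s) dB_s ) = E[ (int_0^t f(s) dB_s)^2 ] = int_0^t f(s)^2 ds.
Here f(s) = 3/4 - s/5, so f(s)^2 = (4*s - 15)^2/400. Integrate:
  int_0^t ((4*s - 15)^2/400) ds = t*(16*t^2 - 180*t + 675)/1200.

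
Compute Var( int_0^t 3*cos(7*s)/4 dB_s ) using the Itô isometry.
Var = 9*t/32 + 9*sin(14*t)/448

The Itô integral of a deterministic integrand f(s) has mean 0 because each increment f(s) * (B_{s+ds} - B_s) has mean 0. By the Itô isometry:
  Var( int_0^t f(s) dB_s ) = E[ (int_0^t f(s) dB_s)^2 ] = int_0^t f(s)^2 ds.
Here f(s) = 3*cos(7*s)/4, so f(s)^2 = 9*cos(7*s)^2/16. Integrate:
  int_0^t (9*cos(7*s)^2/16) ds = 9*t/32 + 9*sin(14*t)/448.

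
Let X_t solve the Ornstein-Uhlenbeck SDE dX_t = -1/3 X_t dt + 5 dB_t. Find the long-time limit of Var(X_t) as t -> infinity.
lim Var(X_t) = 75/2

The OU SDE dX = -theta X dt + sigma dB admits the integrating factor exp(theta t): d(exp(theta t) X_t) = sigma exp(theta t) dB_t. Integrating from 0 to t gives X_t = x_0 * exp(-theta t) + sigma * int_0^t exp(-theta (t-s)) dB_s for any initial x_0. The Itô integral has variance (by the Itô isometry) sigma^2 * int_0^t exp(-2 theta (t - s)) ds = sigma^2 * (1 - exp(-2 theta t)) / (2 theta), independent of x_0.
With theta = 1/3, sigma = 5:
  Var(X_t) = (5)^2 * (1 - exp(-2*1/3 t)) / (2 * 1/3) = 75/2 - 75*exp(-2*t/3)/2.
As t -> infinity, exp(-2*1/3 t) -> 0, so the stationary variance is sigma^2 / (2 theta) = 75/2.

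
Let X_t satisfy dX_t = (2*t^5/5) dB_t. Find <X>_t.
<X>_t = 4*t^11/275

For an Itô process dX_t = a(t) dt + b(t) dB_t, the quadratic variation is <X>_t = int_0^t b(s)^2 ds (the drift term does not contribute). Here b(s) = 2*s^5/5, so
  b(s)^2 = 4*s^10/25.
Integrating from 0 to t:
  <X>_t = int_0^t (4*s^10/25) ds = 4*t^11/275.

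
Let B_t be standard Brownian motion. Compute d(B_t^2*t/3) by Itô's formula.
d(B_t^2*t/3) = (B_t^2/3 + t/3) dt + (2*B_t*t/3) dB_t

Itô's formula for f(t, x): d f(t, B_t) = (f_t + (1/2) f_xx) dt + f_x dB_t. Compute partials of f(t, x) = t*x^2/3:
  f_t(t,x)  = x^2/3
  f_x(t,x)  = 2*t*x/3
  f_xx(t,x) = 2*t/3
Assemble drift = f_t + (1/2) f_xx = t/3 + x^2/3 and diffusion = f_x = 2*t*x/3. Substituting x = B_t:
  d(B_t^2*t/3) = (B_t^2/3 + t/3) dt + (2*B_t*t/3) dB_t.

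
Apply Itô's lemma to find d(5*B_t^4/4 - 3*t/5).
d(5*B_t^4/4 - 3*t/5) = (15*B_t^2/2 - 3/5) dt + (5*B_t^3) dB_t

Itô's formula for f(t, x): d f(t, B_t) = (f_t + (1/2) f_xx) dt + f_x dB_t. Compute partials of f(t, x) = -3*t/5 + 5*x^4/4:
  f_t(t,x)  = -3/5
  f_x(t,x)  = 5*x^3
  f_xx(t,x) = 15*x^2
Assemble drift = f_t + (1/2) f_xx = 15*x^2/2 - 3/5 and diffusion = f_x = 5*x^3. Substituting x = B_t:
  d(5*B_t^4/4 - 3*t/5) = (15*B_t^2/2 - 3/5) dt + (5*B_t^3) dB_t.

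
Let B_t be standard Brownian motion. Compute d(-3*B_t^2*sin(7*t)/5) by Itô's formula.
d(-3*B_t^2*sin(7*t)/5) = (-21*B_t^2*cos(7*t)/5 - 3*sin(7*t)/5) dt + (-6*B_t*sin(7*t)/5) dB_t

Itô's formula for f(t, x): d f(t, B_t) = (f_t + (1/2) f_xx) dt + f_x dB_t. Compute partials of f(t, x) = -3*x^2*sin(7*t)/5:
  f_t(t,x)  = -21*x^2*cos(7*t)/5
  f_x(t,x)  = -6*x*sin(7*t)/5
  f_xx(t,x) = -6*sin(7*t)/5
Assemble drift = f_t + (1/2) f_xx = -21*x^2*cos(7*t)/5 - 3*sin(7*t)/5 and diffusion = f_x = -6*x*sin(7*t)/5. Substituting x = B_t:
  d(-3*B_t^2*sin(7*t)/5) = (-21*B_t^2*cos(7*t)/5 - 3*sin(7*t)/5) dt + (-6*B_t*sin(7*t)/5) dB_t.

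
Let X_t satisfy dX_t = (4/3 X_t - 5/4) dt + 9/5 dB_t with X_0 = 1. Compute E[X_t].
E[X_t] = exp(4*t/3)/16 + 15/16

Taking expectations and using E[dB_t] = 0, the mean m(t) = E[X_t] satisfies the ODE m'(t) = a m(t) + b with m(0) = x_0. With a = 4/3, b = -5/4, x_0 = 1, the solution is
  m(t) = x_0 * exp(a t) + (b/a) * (exp(a t) - 1)
       = 1 * exp((4/3) t) + ((-5/4)/(4/3)) * (exp((4/3) t) - 1)
       = exp(4*t/3)/16 + 15/16.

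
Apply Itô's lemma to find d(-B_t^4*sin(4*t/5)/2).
d(-B_t^4*sin(4*t/5)/2) = (B_t^2*(-2*B_t^2*cos(4*t/5) - 15*sin(4*t/5))/5) dt + (-2*B_t^3*sin(4*t/5)) dB_t

Itô's formula for f(t, x): d f(t, B_t) = (f_t + (1/2) f_xx) dt + f_x dB_t. Compute partials of f(t, x) = -x^4*sin(4*t/5)/2:
  f_t(t,x)  = -2*x^4*cos(4*t/5)/5
  f_x(t,x)  = -2*x^3*sin(4*t/5)
  f_xx(t,x) = -6*x^2*sin(4*t/5)
Assemble drift = f_t + (1/2) f_xx = x^2*(-2*x^2*cos(4*t/5) - 15*sin(4*t/5))/5 and diffusion = f_x = -2*x^3*sin(4*t/5). Substituting x = B_t:
  d(-B_t^4*sin(4*t/5)/2) = (B_t^2*(-2*B_t^2*cos(4*t/5) - 15*sin(4*t/5))/5) dt + (-2*B_t^3*sin(4*t/5)) dB_t.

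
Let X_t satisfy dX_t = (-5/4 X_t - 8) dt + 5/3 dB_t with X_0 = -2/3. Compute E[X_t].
E[X_t] = -32/5 + 86*exp(-5*t/4)/15

Taking expectations and using E[dB_t] = 0, the mean m(t) = E[X_t] satisfies the ODE m'(t) = a m(t) + b with m(0) = x_0. With a = -5/4, b = -8, x_0 = -2/3, the solution is
  m(t) = x_0 * exp(a t) + (b/a) * (exp(a t) - 1)
       = (-2/3) * exp((-5/4) t) + ((-8)/(-5/4)) * (exp((-5/4) t) - 1)
       = -32/5 + 86*exp(-5*t/4)/15.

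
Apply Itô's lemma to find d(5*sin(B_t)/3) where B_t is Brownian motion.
d(5*sin(B_t)/3) = (-5*sin(B_t)/6) dt + (5*cos(B_t)/3) dB_t

Itô's formula for f(B_t) gives d f(B_t) = f'(B_t) dB_t + (1/2) f''(B_t) dt. Compute derivatives of f(x) = 5*sin(x)/3:
  f'(x)  = 5*cos(x)/3
  f''(x) = -5*sin(x)/3
Substitute x = B_t and multiply the f'' term by 1/2:
  drift     = (1/2) * (-5*sin(x)/3) evaluated at B_t = -5*sin(B_t)/6
  diffusion = (5*cos(x)/3) evaluated at B_t = 5*cos(B_t)/3
Therefore d(5*sin(B_t)/3) = (-5*sin(B_t)/6) dt + (5*cos(B_t)/3) dB_t.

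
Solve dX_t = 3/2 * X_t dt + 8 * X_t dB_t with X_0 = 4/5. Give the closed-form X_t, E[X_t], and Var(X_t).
X_t = 4/5 * exp((-61/2) t + (8) B_t); E[X_t] = 4*exp(3*t/2)/5; Var(X_t) = 16*(exp(64*t) - 1)*exp(3*t)/25

For GBM dX = mu X dt + sigma X dB with X_0 = x_0, apply Itô to Y = log X: dY = (mu - sigma^2/2) dt + sigma dB, so Y_t = log(x_0) + (mu - sigma^2/2) t + sigma B_t and hence X_t = x_0 * exp((mu - sigma^2/2) t + sigma B_t).
With mu = 3/2, sigma = 8, x_0 = 4/5, this gives:
  X_t = 4/5 * exp((-61/2) * t + (8) * B_t).
Since sigma*B_t ~ Normal(0, sigma^2 t), E[exp(sigma*B_t)] = exp(sigma^2 t / 2); so E[X_t] = x_0 * exp((mu - sigma^2/2) t) * exp(sigma^2 t / 2) = x_0 * exp(mu t) = 4*exp(3*t/2)/5.
Var(X_t) = E[X_t^2] - (E[X_t])^2 = x_0^2 * exp(2 mu t) * (exp(sigma^2 t) - 1) = 16*(exp(64*t) - 1)*exp(3*t)/25.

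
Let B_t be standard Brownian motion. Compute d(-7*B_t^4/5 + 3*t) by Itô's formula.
d(-7*B_t^4/5 + 3*t) = (3 - 42*B_t^2/5) dt + (-28*B_t^3/5) dB_t

Itô's formula for f(t, x): d f(t, B_t) = (f_t + (1/2) f_xx) dt + f_x dB_t. Compute partials of f(t, x) = 3*t - 7*x^4/5:
  f_t(t,x)  = 3
  f_x(t,x)  = -28*x^3/5
  f_xx(t,x) = -84*x^2/5
Assemble drift = f_t + (1/2) f_xx = 3 - 42*x^2/5 and diffusion = f_x = -28*x^3/5. Substituting x = B_t:
  d(-7*B_t^4/5 + 3*t) = (3 - 42*B_t^2/5) dt + (-28*B_t^3/5) dB_t.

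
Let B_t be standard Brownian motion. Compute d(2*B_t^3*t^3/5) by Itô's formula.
d(2*B_t^3*t^3/5) = (6*B_t*t^2*(B_t^2 + t)/5) dt + (6*B_t^2*t^3/5) dB_t

Itô's formula for f(t, x): d f(t, B_t) = (f_t + (1/2) f_xx) dt + f_x dB_t. Compute partials of f(t, x) = 2*t^3*x^3/5:
  f_t(t,x)  = 6*t^2*x^3/5
  f_x(t,x)  = 6*t^3*x^2/5
  f_xx(t,x) = 12*t^3*x/5
Assemble drift = f_t + (1/2) f_xx = 6*t^2*x*(t + x^2)/5 and diffusion = f_x = 6*t^3*x^2/5. Substituting x = B_t:
  d(2*B_t^3*t^3/5) = (6*B_t*t^2*(B_t^2 + t)/5) dt + (6*B_t^2*t^3/5) dB_t.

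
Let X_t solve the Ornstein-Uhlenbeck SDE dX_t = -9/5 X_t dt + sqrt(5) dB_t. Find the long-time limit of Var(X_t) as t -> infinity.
lim Var(X_t) = 25/18

The OU SDE dX = -theta X dt + sigma dB admits the integrating factor exp(theta t): d(exp(theta t) X_t) = sigma exp(theta t) dB_t. Integrating from 0 to t gives X_t = x_0 * exp(-theta t) + sigma * int_0^t exp(-theta (t-s)) dB_s for any initial x_0. The Itô integral has variance (by the Itô isometry) sigma^2 * int_0^t exp(-2 theta (t - s)) ds = sigma^2 * (1 - exp(-2 theta t)) / (2 theta), independent of x_0.
With theta = 9/5, sigma = sqrt(5):
  Var(X_t) = (sqrt(5))^2 * (1 - exp(-2*9/5 t)) / (2 * 9/5) = 25/18 - 25*exp(-18*t/5)/18.
As t -> infinity, exp(-2*9/5 t) -> 0, so the stationary variance is sigma^2 / (2 theta) = 25/18.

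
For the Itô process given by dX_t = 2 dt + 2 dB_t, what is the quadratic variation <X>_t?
<X>_t = 4*t

For an Itô process dX_t = a(t) dt + b(t) dB_t, the quadratic variation is <X>_t = int_0^t b(s)^2 ds (the drift term does not contribute). Here b(s) = 2, so
  b(s)^2 = 4.
Integrating from 0 to t:
  <X>_t = int_0^t (4) ds = 4*t.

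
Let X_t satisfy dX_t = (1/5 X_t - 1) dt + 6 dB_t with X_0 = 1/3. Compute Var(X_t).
Var(X_t) = 90*exp(2*t/5) - 90

The variance V(t) = Var(X_t) satisfies V'(t) = 2 a V(t) + c^2 with V(0) = 0 (drift coefficient is linear in X, diffusion is constant). With a = 1/5, c = 6, the solution is
  V(t) = (c^2 / (2 a)) * (exp(2 a t) - 1)
       = (6^2 / (2*(1/5))) * (exp((2/5) t) - 1)
       = 90*exp(2*t/5) - 90.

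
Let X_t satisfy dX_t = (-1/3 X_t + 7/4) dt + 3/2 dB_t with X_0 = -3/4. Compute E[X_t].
E[X_t] = 21/4 - 6*exp(-t/3)

Taking expectations and using E[dB_t] = 0, the mean m(t) = E[X_t] satisfies the ODE m'(t) = a m(t) + b with m(0) = x_0. With a = -1/3, b = 7/4, x_0 = -3/4, the solution is
  m(t) = x_0 * exp(a t) + (b/a) * (exp(a t) - 1)
       = (-3/4) * exp((-1/3) t) + ((7/4)/(-1/3)) * (exp((-1/3) t) - 1)
       = 21/4 - 6*exp(-t/3).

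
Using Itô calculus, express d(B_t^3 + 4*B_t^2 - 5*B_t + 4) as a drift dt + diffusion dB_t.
d(B_t^3 + 4*B_t^2 - 5*B_t + 4) = (3*B_t + 4) dt + (3*B_t^2 + 8*B_t - 5) dB_t

Itô's formula for f(B_t) gives d f(B_t) = f'(B_t) dB_t + (1/2) f''(B_t) dt. Compute derivatives of f(x) = x^3 + 4*x^2 - 5*x + 4:
  f'(x)  = 3*x^2 + 8*x - 5
  f''(x) = 6*x + 8
Substitute x = B_t and multiply the f'' term by 1/2:
  drift     = (1/2) * (6*x + 8) evaluated at B_t = 3*B_t + 4
  diffusion = (3*x^2 + 8*x - 5) evaluated at B_t = 3*B_t^2 + 8*B_t - 5
Therefore d(B_t^3 + 4*B_t^2 - 5*B_t + 4) = (3*B_t + 4) dt + (3*B_t^2 + 8*B_t - 5) dB_t.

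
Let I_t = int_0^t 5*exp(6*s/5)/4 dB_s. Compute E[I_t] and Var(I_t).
E[I_t] = 0; Var(I_t) = 125*exp(12*t/5)/192 - 125/192

The Itô integral of a deterministic integrand f(s) has mean 0 because each increment f(s) * (B_{s+ds} - B_s) has mean 0. By the Itô isometry:
  Var( int_0^t f(s) dB_s ) = E[ (int_0^t f(s) dB_s)^2 ] = int_0^t f(s)^2 ds.
Here f(s) = 5*exp(6*s/5)/4, so f(s)^2 = 25*exp(12*s/5)/16. Integrate:
  int_0^t (25*exp(12*s/5)/16) ds = 125*exp(12*t/5)/192 - 125/192.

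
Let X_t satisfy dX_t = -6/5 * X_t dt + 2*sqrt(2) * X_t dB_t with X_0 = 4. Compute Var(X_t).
Var(X_t) = (16*exp(8*t) - 16)*exp(-12*t/5)

For GBM dX = mu X dt + sigma X dB with X_0 = x_0, apply Itô to Y = log X: dY = (mu - sigma^2/2) dt + sigma dB, so Y_t = log(x_0) + (mu - sigma^2/2) t + sigma B_t and hence X_t = x_0 * exp((mu - sigma^2/2) t + sigma B_t).
With mu = -6/5, sigma = 2*sqrt(2), x_0 = 4, this gives:
  X_t = 4 * exp((-26/5) * t + (2*sqrt(2)) * B_t).
Since sigma*B_t ~ Normal(0, sigma^2 t), E[exp(sigma*B_t)] = exp(sigma^2 t / 2); so E[X_t] = x_0 * exp((mu - sigma^2/2) t) * exp(sigma^2 t / 2) = x_0 * exp(mu t) = 4*exp(-6*t/5).
Var(X_t) = E[X_t^2] - (E[X_t])^2 = x_0^2 * exp(2 mu t) * (exp(sigma^2 t) - 1) = (16*exp(8*t) - 16)*exp(-12*t/5).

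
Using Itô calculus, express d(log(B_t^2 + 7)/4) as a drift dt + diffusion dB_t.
d(log(B_t^2 + 7)/4) = ((7 - B_t^2)/(4*(B_t^2 + 7)^2)) dt + (B_t/(2*(B_t^2 + 7))) dB_t

Itô's formula for f(B_t) gives d f(B_t) = f'(B_t) dB_t + (1/2) f''(B_t) dt. Compute derivatives of f(x) = log(x^2 + 7)/4:
  f'(x)  = x/(2*(x^2 + 7))
  f''(x) = (7 - x^2)/(2*(x^2 + 7)^2)
Substitute x = B_t and multiply the f'' term by 1/2:
  drift     = (1/2) * ((7 - x^2)/(2*(x^2 + 7)^2)) evaluated at B_t = (7 - B_t^2)/(4*(B_t^2 + 7)^2)
  diffusion = (x/(2*(x^2 + 7))) evaluated at B_t = B_t/(2*(B_t^2 + 7))
Therefore d(log(B_t^2 + 7)/4) = ((7 - B_t^2)/(4*(B_t^2 + 7)^2)) dt + (B_t/(2*(B_t^2 + 7))) dB_t.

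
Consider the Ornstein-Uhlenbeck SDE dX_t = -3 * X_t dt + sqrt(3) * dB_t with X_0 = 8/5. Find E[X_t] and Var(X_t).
E[X_t] = 8*exp(-3*t)/5; Var(X_t) = 1/2 - exp(-6*t)/2

The OU SDE dX = -theta X dt + sigma dB admits the integrating factor exp(theta t): d(exp(theta t) X_t) = sigma exp(theta t) dB_t. Integrating from 0 to t:
  X_t = x_0 * exp(-theta t) + sigma * int_0^t exp(-theta (t-s)) dB_s.
The Itô integral has mean 0 and (by the Itô isometry) variance sigma^2 * int_0^t exp(-2 theta (t - s)) ds = sigma^2 * (1 - exp(-2 theta t)) / (2 theta).
With theta = 3, sigma = sqrt(3), x_0 = 8/5:
  E[X_t] = 8/5 * exp(-3 t) = 8*exp(-3*t)/5
  Var(X_t) = (sqrt(3))^2 * (1 - exp(-2*3 t)) / (2 * 3) = 1/2 - exp(-6*t)/2.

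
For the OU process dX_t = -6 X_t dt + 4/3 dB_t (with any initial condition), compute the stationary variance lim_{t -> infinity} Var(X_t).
lim Var(X_t) = 4/27

The OU SDE dX = -theta X dt + sigma dB admits the integrating factor exp(theta t): d(exp(theta t) X_t) = sigma exp(theta t) dB_t. Integrating from 0 to t gives X_t = x_0 * exp(-theta t) + sigma * int_0^t exp(-theta (t-s)) dB_s for any initial x_0. The Itô integral has variance (by the Itô isometry) sigma^2 * int_0^t exp(-2 theta (t - s)) ds = sigma^2 * (1 - exp(-2 theta t)) / (2 theta), independent of x_0.
With theta = 6, sigma = 4/3:
  Var(X_t) = (4/3)^2 * (1 - exp(-2*6 t)) / (2 * 6) = 4/27 - 4*exp(-12*t)/27.
As t -> infinity, exp(-2*6 t) -> 0, so the stationary variance is sigma^2 / (2 theta) = 4/27.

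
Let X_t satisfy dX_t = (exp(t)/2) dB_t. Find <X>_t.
<X>_t = exp(2*t)/8 - 1/8

For an Itô process dX_t = a(t) dt + b(t) dB_t, the quadratic variation is <X>_t = int_0^t b(s)^2 ds (the drift term does not contribute). Here b(s) = exp(s)/2, so
  b(s)^2 = exp(2*s)/4.
Integrating from 0 to t:
  <X>_t = int_0^t (exp(2*s)/4) ds = exp(2*t)/8 - 1/8.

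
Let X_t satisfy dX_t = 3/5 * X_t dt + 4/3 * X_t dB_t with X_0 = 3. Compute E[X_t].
E[X_t] = 3*exp(3*t/5)

For GBM dX = mu X dt + sigma X dB with X_0 = x_0, apply Itô to Y = log X: dY = (mu - sigma^2/2) dt + sigma dB, so Y_t = log(x_0) + (mu - sigma^2/2) t + sigma B_t and hence X_t = x_0 * exp((mu - sigma^2/2) t + sigma B_t).
With mu = 3/5, sigma = 4/3, x_0 = 3, this gives:
  X_t = 3 * exp((-13/45) * t + (4/3) * B_t).
Since sigma*B_t ~ Normal(0, sigma^2 t), E[exp(sigma*B_t)] = exp(sigma^2 t / 2); so E[X_t] = x_0 * exp((mu - sigma^2/2) t) * exp(sigma^2 t / 2) = x_0 * exp(mu t) = 3*exp(3*t/5).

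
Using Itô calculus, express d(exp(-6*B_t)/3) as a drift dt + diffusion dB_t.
d(exp(-6*B_t)/3) = (6*exp(-6*B_t)) dt + (-2*exp(-6*B_t)) dB_t

Itô's formula for f(B_t) gives d f(B_t) = f'(B_t) dB_t + (1/2) f''(B_t) dt. Compute derivatives of f(x) = exp(-6*x)/3:
  f'(x)  = -2*exp(-6*x)
  f''(x) = 12*exp(-6*x)
Substitute x = B_t and multiply the f'' term by 1/2:
  drift     = (1/2) * (12*exp(-6*x)) evaluated at B_t = 6*exp(-6*B_t)
  diffusion = (-2*exp(-6*x)) evaluated at B_t = -2*exp(-6*B_t)
Therefore d(exp(-6*B_t)/3) = (6*exp(-6*B_t)) dt + (-2*exp(-6*B_t)) dB_t.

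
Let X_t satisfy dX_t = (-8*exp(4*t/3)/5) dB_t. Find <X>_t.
<X>_t = 24*exp(8*t/3)/25 - 24/25

For an Itô process dX_t = a(t) dt + b(t) dB_t, the quadratic variation is <X>_t = int_0^t b(s)^2 ds (the drift term does not contribute). Here b(s) = -8*exp(4*s/3)/5, so
  b(s)^2 = 64*exp(8*s/3)/25.
Integrating from 0 to t:
  <X>_t = int_0^t (64*exp(8*s/3)/25) ds = 24*exp(8*t/3)/25 - 24/25.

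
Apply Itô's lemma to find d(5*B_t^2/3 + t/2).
d(5*B_t^2/3 + t/2) = (13/6) dt + (10*B_t/3) dB_t

Itô's formula for f(t, x): d f(t, B_t) = (f_t + (1/2) f_xx) dt + f_x dB_t. Compute partials of f(t, x) = t/2 + 5*x^2/3:
  f_t(t,x)  = 1/2
  f_x(t,x)  = 10*x/3
  f_xx(t,x) = 10/3
Assemble drift = f_t + (1/2) f_xx = 13/6 and diffusion = f_x = 10*x/3. Substituting x = B_t:
  d(5*B_t^2/3 + t/2) = (13/6) dt + (10*B_t/3) dB_t.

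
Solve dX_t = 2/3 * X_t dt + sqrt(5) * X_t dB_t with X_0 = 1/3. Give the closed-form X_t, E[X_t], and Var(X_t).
X_t = 1/3 * exp((-11/6) t + (sqrt(5)) B_t); E[X_t] = exp(2*t/3)/3; Var(X_t) = (exp(5*t) - 1)*exp(4*t/3)/9

For GBM dX = mu X dt + sigma X dB with X_0 = x_0, apply Itô to Y = log X: dY = (mu - sigma^2/2) dt + sigma dB, so Y_t = log(x_0) + (mu - sigma^2/2) t + sigma B_t and hence X_t = x_0 * exp((mu - sigma^2/2) t + sigma B_t).
With mu = 2/3, sigma = sqrt(5), x_0 = 1/3, this gives:
  X_t = 1/3 * exp((-11/6) * t + (sqrt(5)) * B_t).
Since sigma*B_t ~ Normal(0, sigma^2 t), E[exp(sigma*B_t)] = exp(sigma^2 t / 2); so E[X_t] = x_0 * exp((mu - sigma^2/2) t) * exp(sigma^2 t / 2) = x_0 * exp(mu t) = exp(2*t/3)/3.
Var(X_t) = E[X_t^2] - (E[X_t])^2 = x_0^2 * exp(2 mu t) * (exp(sigma^2 t) - 1) = (exp(5*t) - 1)*exp(4*t/3)/9.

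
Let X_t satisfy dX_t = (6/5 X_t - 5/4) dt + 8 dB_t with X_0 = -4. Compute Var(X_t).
Var(X_t) = 80*exp(12*t/5)/3 - 80/3

The variance V(t) = Var(X_t) satisfies V'(t) = 2 a V(t) + c^2 with V(0) = 0 (drift coefficient is linear in X, diffusion is constant). With a = 6/5, c = 8, the solution is
  V(t) = (c^2 / (2 a)) * (exp(2 a t) - 1)
       = (8^2 / (2*(6/5))) * (exp((12/5) t) - 1)
       = 80*exp(12*t/5)/3 - 80/3.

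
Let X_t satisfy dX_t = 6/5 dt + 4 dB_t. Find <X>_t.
<X>_t = 16*t

For an Itô process dX_t = a(t) dt + b(t) dB_t, the quadratic variation is <X>_t = int_0^t b(s)^2 ds (the drift term does not contribute). Here b(s) = 4, so
  b(s)^2 = 16.
Integrating from 0 to t:
  <X>_t = int_0^t (16) ds = 16*t.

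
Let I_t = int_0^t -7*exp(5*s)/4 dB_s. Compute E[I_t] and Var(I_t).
E[I_t] = 0; Var(I_t) = 49*exp(10*t)/160 - 49/160

The Itô integral of a deterministic integrand f(s) has mean 0 because each increment f(s) * (B_{s+ds} - B_s) has mean 0. By the Itô isometry:
  Var( int_0^t f(s) dB_s ) = E[ (int_0^t f(s) dB_s)^2 ] = int_0^t f(s)^2 ds.
Here f(s) = -7*exp(5*s)/4, so f(s)^2 = 49*exp(10*s)/16. Integrate:
  int_0^t (49*exp(10*s)/16) ds = 49*exp(10*t)/160 - 49/160.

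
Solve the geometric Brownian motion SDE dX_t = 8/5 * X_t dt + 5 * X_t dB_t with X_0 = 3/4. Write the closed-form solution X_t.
X_t = 3/4 * exp((-109/10) * t + (5) * B_t)

For GBM dX = mu X dt + sigma X dB with X_0 = x_0, apply Itô to Y = log X: dY = (mu - sigma^2/2) dt + sigma dB, so Y_t = log(x_0) + (mu - sigma^2/2) t + sigma B_t and hence X_t = x_0 * exp((mu - sigma^2/2) t + sigma B_t).
With mu = 8/5, sigma = 5, x_0 = 3/4, this gives:
  X_t = 3/4 * exp((-109/10) * t + (5) * B_t).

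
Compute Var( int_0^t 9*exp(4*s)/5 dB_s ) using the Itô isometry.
Var = 81*exp(8*t)/200 - 81/200

The Itô integral of a deterministic integrand f(s) has mean 0 because each increment f(s) * (B_{s+ds} - B_s) has mean 0. By the Itô isometry:
  Var( int_0^t f(s) dB_s ) = E[ (int_0^t f(s) dB_s)^2 ] = int_0^t f(s)^2 ds.
Here f(s) = 9*exp(4*s)/5, so f(s)^2 = 81*exp(8*s)/25. Integrate:
  int_0^t (81*exp(8*s)/25) ds = 81*exp(8*t)/200 - 81/200.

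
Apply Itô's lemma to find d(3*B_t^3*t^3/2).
d(3*B_t^3*t^3/2) = (9*B_t*t^2*(B_t^2 + t)/2) dt + (9*B_t^2*t^3/2) dB_t

Itô's formula for f(t, x): d f(t, B_t) = (f_t + (1/2) f_xx) dt + f_x dB_t. Compute partials of f(t, x) = 3*t^3*x^3/2:
  f_t(t,x)  = 9*t^2*x^3/2
  f_x(t,x)  = 9*t^3*x^2/2
  f_xx(t,x) = 9*t^3*x
Assemble drift = f_t + (1/2) f_xx = 9*t^2*x*(t + x^2)/2 and diffusion = f_x = 9*t^3*x^2/2. Substituting x = B_t:
  d(3*B_t^3*t^3/2) = (9*B_t*t^2*(B_t^2 + t)/2) dt + (9*B_t^2*t^3/2) dB_t.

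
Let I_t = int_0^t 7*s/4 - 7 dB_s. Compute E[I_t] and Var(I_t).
E[I_t] = 0; Var(I_t) = 49*t*(t^2 - 12*t + 48)/48

The Itô integral of a deterministic integrand f(s) has mean 0 because each increment f(s) * (B_{s+ds} - B_s) has mean 0. By the Itô isometry:
  Var( int_0^t f(s) dB_s ) = E[ (int_0^t f(s) dB_s)^2 ] = int_0^t f(s)^2 ds.
Here f(s) = 7*s/4 - 7, so f(s)^2 = 49*(s - 4)^2/16. Integrate:
  int_0^t (49*(s - 4)^2/16) ds = 49*t*(t^2 - 12*t + 48)/48.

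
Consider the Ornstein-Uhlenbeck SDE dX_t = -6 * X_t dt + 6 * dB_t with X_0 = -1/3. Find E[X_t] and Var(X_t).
E[X_t] = -exp(-6*t)/3; Var(X_t) = 3 - 3*exp(-12*t)

The OU SDE dX = -theta X dt + sigma dB admits the integrating factor exp(theta t): d(exp(theta t) X_t) = sigma exp(theta t) dB_t. Integrating from 0 to t:
  X_t = x_0 * exp(-theta t) + sigma * int_0^t exp(-theta (t-s)) dB_s.
The Itô integral has mean 0 and (by the Itô isometry) variance sigma^2 * int_0^t exp(-2 theta (t - s)) ds = sigma^2 * (1 - exp(-2 theta t)) / (2 theta).
With theta = 6, sigma = 6, x_0 = -1/3:
  E[X_t] = -1/3 * exp(-6 t) = -exp(-6*t)/3
  Var(X_t) = (6)^2 * (1 - exp(-2*6 t)) / (2 * 6) = 3 - 3*exp(-12*t).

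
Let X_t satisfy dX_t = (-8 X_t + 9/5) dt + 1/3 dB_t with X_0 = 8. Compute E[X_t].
E[X_t] = 9/40 + 311*exp(-8*t)/40

Taking expectations and using E[dB_t] = 0, the mean m(t) = E[X_t] satisfies the ODE m'(t) = a m(t) + b with m(0) = x_0. With a = -8, b = 9/5, x_0 = 8, the solution is
  m(t) = x_0 * exp(a t) + (b/a) * (exp(a t) - 1)
       = 8 * exp((-8) t) + ((9/5)/(-8)) * (exp((-8) t) - 1)
       = 9/40 + 311*exp(-8*t)/40.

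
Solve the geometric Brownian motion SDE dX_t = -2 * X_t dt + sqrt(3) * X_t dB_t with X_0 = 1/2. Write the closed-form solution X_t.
X_t = 1/2 * exp((-7/2) * t + (sqrt(3)) * B_t)

For GBM dX = mu X dt + sigma X dB with X_0 = x_0, apply Itô to Y = log X: dY = (mu - sigma^2/2) dt + sigma dB, so Y_t = log(x_0) + (mu - sigma^2/2) t + sigma B_t and hence X_t = x_0 * exp((mu - sigma^2/2) t + sigma B_t).
With mu = -2, sigma = sqrt(3), x_0 = 1/2, this gives:
  X_t = 1/2 * exp((-7/2) * t + (sqrt(3)) * B_t).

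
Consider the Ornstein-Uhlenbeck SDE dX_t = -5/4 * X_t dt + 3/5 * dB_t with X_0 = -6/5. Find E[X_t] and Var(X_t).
E[X_t] = -6*exp(-5*t/4)/5; Var(X_t) = 18/125 - 18*exp(-5*t/2)/125

The OU SDE dX = -theta X dt + sigma dB admits the integrating factor exp(theta t): d(exp(theta t) X_t) = sigma exp(theta t) dB_t. Integrating from 0 to t:
  X_t = x_0 * exp(-theta t) + sigma * int_0^t exp(-theta (t-s)) dB_s.
The Itô integral has mean 0 and (by the Itô isometry) variance sigma^2 * int_0^t exp(-2 theta (t - s)) ds = sigma^2 * (1 - exp(-2 theta t)) / (2 theta).
With theta = 5/4, sigma = 3/5, x_0 = -6/5:
  E[X_t] = -6/5 * exp(-5/4 t) = -6*exp(-5*t/4)/5
  Var(X_t) = (3/5)^2 * (1 - exp(-2*5/4 t)) / (2 * 5/4) = 18/125 - 18*exp(-5*t/2)/125.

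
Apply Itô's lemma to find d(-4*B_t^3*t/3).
d(-4*B_t^3*t/3) = (4*B_t*(-B_t^2 - 3*t)/3) dt + (-4*B_t^2*t) dB_t

Itô's formula for f(t, x): d f(t, B_t) = (f_t + (1/2) f_xx) dt + f_x dB_t. Compute partials of f(t, x) = -4*t*x^3/3:
  f_t(t,x)  = -4*x^3/3
  f_x(t,x)  = -4*t*x^2
  f_xx(t,x) = -8*t*x
Assemble drift = f_t + (1/2) f_xx = 4*x*(-3*t - x^2)/3 and diffusion = f_x = -4*t*x^2. Substituting x = B_t:
  d(-4*B_t^3*t/3) = (4*B_t*(-B_t^2 - 3*t)/3) dt + (-4*B_t^2*t) dB_t.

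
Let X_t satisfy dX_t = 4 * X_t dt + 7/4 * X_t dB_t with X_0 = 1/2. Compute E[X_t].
E[X_t] = exp(4*t)/2

For GBM dX = mu X dt + sigma X dB with X_0 = x_0, apply Itô to Y = log X: dY = (mu - sigma^2/2) dt + sigma dB, so Y_t = log(x_0) + (mu - sigma^2/2) t + sigma B_t and hence X_t = x_0 * exp((mu - sigma^2/2) t + sigma B_t).
With mu = 4, sigma = 7/4, x_0 = 1/2, this gives:
  X_t = 1/2 * exp((79/32) * t + (7/4) * B_t).
Since sigma*B_t ~ Normal(0, sigma^2 t), E[exp(sigma*B_t)] = exp(sigma^2 t / 2); so E[X_t] = x_0 * exp((mu - sigma^2/2) t) * exp(sigma^2 t / 2) = x_0 * exp(mu t) = exp(4*t)/2.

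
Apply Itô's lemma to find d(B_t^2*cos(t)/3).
d(B_t^2*cos(t)/3) = (-B_t^2*sin(t)/3 + cos(t)/3) dt + (2*B_t*cos(t)/3) dB_t

Itô's formula for f(t, x): d f(t, B_t) = (f_t + (1/2) f_xx) dt + f_x dB_t. Compute partials of f(t, x) = x^2*cos(t)/3:
  f_t(t,x)  = -x^2*sin(t)/3
  f_x(t,x)  = 2*x*cos(t)/3
  f_xx(t,x) = 2*cos(t)/3
Assemble drift = f_t + (1/2) f_xx = -x^2*sin(t)/3 + cos(t)/3 and diffusion = f_x = 2*x*cos(t)/3. Substituting x = B_t:
  d(B_t^2*cos(t)/3) = (-B_t^2*sin(t)/3 + cos(t)/3) dt + (2*B_t*cos(t)/3) dB_t.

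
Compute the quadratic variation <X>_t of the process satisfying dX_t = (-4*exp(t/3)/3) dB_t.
<X>_t = 8*exp(2*t/3)/3 - 8/3

For an Itô process dX_t = a(t) dt + b(t) dB_t, the quadratic variation is <X>_t = int_0^t b(s)^2 ds (the drift term does not contribute). Here b(s) = -4*exp(s/3)/3, so
  b(s)^2 = 16*exp(2*s/3)/9.
Integrating from 0 to t:
  <X>_t = int_0^t (16*exp(2*s/3)/9) ds = 8*exp(2*t/3)/3 - 8/3.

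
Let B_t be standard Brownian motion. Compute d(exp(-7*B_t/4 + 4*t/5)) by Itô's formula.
d(exp(-7*B_t/4 + 4*t/5)) = (373*exp(-7*B_t/4 + 4*t/5)/160) dt + (-7*exp(-7*B_t/4 + 4*t/5)/4) dB_t

Itô's formula for f(t, x): d f(t, B_t) = (f_t + (1/2) f_xx) dt + f_x dB_t. Compute partials of f(t, x) = exp(4*t/5 - 7*x/4):
  f_t(t,x)  = 4*exp(4*t/5 - 7*x/4)/5
  f_x(t,x)  = -7*exp(4*t/5 - 7*x/4)/4
  f_xx(t,x) = 49*exp(4*t/5 - 7*x/4)/16
Assemble drift = f_t + (1/2) f_xx = 373*exp(4*t/5 - 7*x/4)/160 and diffusion = f_x = -7*exp(4*t/5 - 7*x/4)/4. Substituting x = B_t:
  d(exp(-7*B_t/4 + 4*t/5)) = (373*exp(-7*B_t/4 + 4*t/5)/160) dt + (-7*exp(-7*B_t/4 + 4*t/5)/4) dB_t.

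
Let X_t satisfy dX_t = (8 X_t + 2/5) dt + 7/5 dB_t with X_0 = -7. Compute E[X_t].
E[X_t] = -139*exp(8*t)/20 - 1/20

Taking expectations and using E[dB_t] = 0, the mean m(t) = E[X_t] satisfies the ODE m'(t) = a m(t) + b with m(0) = x_0. With a = 8, b = 2/5, x_0 = -7, the solution is
  m(t) = x_0 * exp(a t) + (b/a) * (exp(a t) - 1)
       = (-7) * exp(8 t) + ((2/5)/8) * (exp(8 t) - 1)
       = -139*exp(8*t)/20 - 1/20.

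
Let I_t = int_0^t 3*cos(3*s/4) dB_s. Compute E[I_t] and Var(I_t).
E[I_t] = 0; Var(I_t) = 9*t/2 + 3*sin(3*t/2)

The Itô integral of a deterministic integrand f(s) has mean 0 because each increment f(s) * (B_{s+ds} - B_s) has mean 0. By the Itô isometry:
  Var( int_0^t f(s) dB_s ) = E[ (int_0^t f(s) dB_s)^2 ] = int_0^t f(s)^2 ds.
Here f(s) = 3*cos(3*s/4), so f(s)^2 = 9*cos(3*s/4)^2. Integrate:
  int_0^t (9*cos(3*s/4)^2) ds = 9*t/2 + 3*sin(3*t/2).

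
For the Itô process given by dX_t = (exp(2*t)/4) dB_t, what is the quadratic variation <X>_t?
<X>_t = exp(4*t)/64 - 1/64

For an Itô process dX_t = a(t) dt + b(t) dB_t, the quadratic variation is <X>_t = int_0^t b(s)^2 ds (the drift term does not contribute). Here b(s) = exp(2*s)/4, so
  b(s)^2 = exp(4*s)/16.
Integrating from 0 to t:
  <X>_t = int_0^t (exp(4*s)/16) ds = exp(4*t)/64 - 1/64.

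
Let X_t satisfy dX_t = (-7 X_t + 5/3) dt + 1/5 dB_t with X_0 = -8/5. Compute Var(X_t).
Var(X_t) = 1/350 - exp(-14*t)/350

The variance V(t) = Var(X_t) satisfies V'(t) = 2 a V(t) + c^2 with V(0) = 0 (drift coefficient is linear in X, diffusion is constant). With a = -7, c = 1/5, the solution is
  V(t) = (c^2 / (2 a)) * (exp(2 a t) - 1)
       = ((1/5)^2 / (2*(-7))) * (exp((-14) t) - 1)
       = 1/350 - exp(-14*t)/350.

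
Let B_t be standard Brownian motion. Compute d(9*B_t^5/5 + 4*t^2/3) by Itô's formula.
d(9*B_t^5/5 + 4*t^2/3) = (18*B_t^3 + 8*t/3) dt + (9*B_t^4) dB_t

Itô's formula for f(t, x): d f(t, B_t) = (f_t + (1/2) f_xx) dt + f_x dB_t. Compute partials of f(t, x) = 4*t^2/3 + 9*x^5/5:
  f_t(t,x)  = 8*t/3
  f_x(t,x)  = 9*x^4
  f_xx(t,x) = 36*x^3
Assemble drift = f_t + (1/2) f_xx = 8*t/3 + 18*x^3 and diffusion = f_x = 9*x^4. Substituting x = B_t:
  d(9*B_t^5/5 + 4*t^2/3) = (18*B_t^3 + 8*t/3) dt + (9*B_t^4) dB_t.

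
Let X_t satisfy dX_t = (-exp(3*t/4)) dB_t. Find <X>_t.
<X>_t = 2*exp(3*t/2)/3 - 2/3

For an Itô process dX_t = a(t) dt + b(t) dB_t, the quadratic variation is <X>_t = int_0^t b(s)^2 ds (the drift term does not contribute). Here b(s) = -exp(3*s/4), so
  b(s)^2 = exp(3*s/2).
Integrating from 0 to t:
  <X>_t = int_0^t (exp(3*s/2)) ds = 2*exp(3*t/2)/3 - 2/3.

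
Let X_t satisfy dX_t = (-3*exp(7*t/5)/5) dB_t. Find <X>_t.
<X>_t = 9*exp(14*t/5)/70 - 9/70

For an Itô process dX_t = a(t) dt + b(t) dB_t, the quadratic variation is <X>_t = int_0^t b(s)^2 ds (the drift term does not contribute). Here b(s) = -3*exp(7*s/5)/5, so
  b(s)^2 = 9*exp(14*s/5)/25.
Integrating from 0 to t:
  <X>_t = int_0^t (9*exp(14*s/5)/25) ds = 9*exp(14*t/5)/70 - 9/70.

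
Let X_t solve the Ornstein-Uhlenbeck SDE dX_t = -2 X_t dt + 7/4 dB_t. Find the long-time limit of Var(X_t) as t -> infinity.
lim Var(X_t) = 49/64

The OU SDE dX = -theta X dt + sigma dB admits the integrating factor exp(theta t): d(exp(theta t) X_t) = sigma exp(theta t) dB_t. Integrating from 0 to t gives X_t = x_0 * exp(-theta t) + sigma * int_0^t exp(-theta (t-s)) dB_s for any initial x_0. The Itô integral has variance (by the Itô isometry) sigma^2 * int_0^t exp(-2 theta (t - s)) ds = sigma^2 * (1 - exp(-2 theta t)) / (2 theta), independent of x_0.
With theta = 2, sigma = 7/4:
  Var(X_t) = (7/4)^2 * (1 - exp(-2*2 t)) / (2 * 2) = 49/64 - 49*exp(-4*t)/64.
As t -> infinity, exp(-2*2 t) -> 0, so the stationary variance is sigma^2 / (2 theta) = 49/64.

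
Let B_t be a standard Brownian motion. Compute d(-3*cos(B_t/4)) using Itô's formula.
d(-3*cos(B_t/4)) = (3*cos(B_t/4)/32) dt + (3*sin(B_t/4)/4) dB_t

Itô's formula for f(B_t) gives d f(B_t) = f'(B_t) dB_t + (1/2) f''(B_t) dt. Compute derivatives of f(x) = -3*cos(x/4):
  f'(x)  = 3*sin(x/4)/4
  f''(x) = 3*cos(x/4)/16
Substitute x = B_t and multiply the f'' term by 1/2:
  drift     = (1/2) * (3*cos(x/4)/16) evaluated at B_t = 3*cos(B_t/4)/32
  diffusion = (3*sin(x/4)/4) evaluated at B_t = 3*sin(B_t/4)/4
Therefore d(-3*cos(B_t/4)) = (3*cos(B_t/4)/32) dt + (3*sin(B_t/4)/4) dB_t.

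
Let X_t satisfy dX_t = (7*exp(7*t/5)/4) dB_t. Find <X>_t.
<X>_t = 35*exp(14*t/5)/32 - 35/32

For an Itô process dX_t = a(t) dt + b(t) dB_t, the quadratic variation is <X>_t = int_0^t b(s)^2 ds (the drift term does not contribute). Here b(s) = 7*exp(7*s/5)/4, so
  b(s)^2 = 49*exp(14*s/5)/16.
Integrating from 0 to t:
  <X>_t = int_0^t (49*exp(14*s/5)/16) ds = 35*exp(14*t/5)/32 - 35/32.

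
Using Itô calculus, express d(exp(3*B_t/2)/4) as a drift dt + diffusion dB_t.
d(exp(3*B_t/2)/4) = (9*exp(3*B_t/2)/32) dt + (3*exp(3*B_t/2)/8) dB_t

Itô's formula for f(B_t) gives d f(B_t) = f'(B_t) dB_t + (1/2) f''(B_t) dt. Compute derivatives of f(x) = exp(3*x/2)/4:
  f'(x)  = 3*exp(3*x/2)/8
  f''(x) = 9*exp(3*x/2)/16
Substitute x = B_t and multiply the f'' term by 1/2:
  drift     = (1/2) * (9*exp(3*x/2)/16) evaluated at B_t = 9*exp(3*B_t/2)/32
  diffusion = (3*exp(3*x/2)/8) evaluated at B_t = 3*exp(3*B_t/2)/8
Therefore d(exp(3*B_t/2)/4) = (9*exp(3*B_t/2)/32) dt + (3*exp(3*B_t/2)/8) dB_t.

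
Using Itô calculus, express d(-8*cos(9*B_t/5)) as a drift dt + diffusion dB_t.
d(-8*cos(9*B_t/5)) = (324*cos(9*B_t/5)/25) dt + (72*sin(9*B_t/5)/5) dB_t

Itô's formula for f(B_t) gives d f(B_t) = f'(B_t) dB_t + (1/2) f''(B_t) dt. Compute derivatives of f(x) = -8*cos(9*x/5):
  f'(x)  = 72*sin(9*x/5)/5
  f''(x) = 648*cos(9*x/5)/25
Substitute x = B_t and multiply the f'' term by 1/2:
  drift     = (1/2) * (648*cos(9*x/5)/25) evaluated at B_t = 324*cos(9*B_t/5)/25
  diffusion = (72*sin(9*x/5)/5) evaluated at B_t = 72*sin(9*B_t/5)/5
Therefore d(-8*cos(9*B_t/5)) = (324*cos(9*B_t/5)/25) dt + (72*sin(9*B_t/5)/5) dB_t.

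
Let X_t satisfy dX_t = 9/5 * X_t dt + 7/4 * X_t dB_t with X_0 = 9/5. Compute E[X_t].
E[X_t] = 9*exp(9*t/5)/5

For GBM dX = mu X dt + sigma X dB with X_0 = x_0, apply Itô to Y = log X: dY = (mu - sigma^2/2) dt + sigma dB, so Y_t = log(x_0) + (mu - sigma^2/2) t + sigma B_t and hence X_t = x_0 * exp((mu - sigma^2/2) t + sigma B_t).
With mu = 9/5, sigma = 7/4, x_0 = 9/5, this gives:
  X_t = 9/5 * exp((43/160) * t + (7/4) * B_t).
Since sigma*B_t ~ Normal(0, sigma^2 t), E[exp(sigma*B_t)] = exp(sigma^2 t / 2); so E[X_t] = x_0 * exp((mu - sigma^2/2) t) * exp(sigma^2 t / 2) = x_0 * exp(mu t) = 9*exp(9*t/5)/5.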